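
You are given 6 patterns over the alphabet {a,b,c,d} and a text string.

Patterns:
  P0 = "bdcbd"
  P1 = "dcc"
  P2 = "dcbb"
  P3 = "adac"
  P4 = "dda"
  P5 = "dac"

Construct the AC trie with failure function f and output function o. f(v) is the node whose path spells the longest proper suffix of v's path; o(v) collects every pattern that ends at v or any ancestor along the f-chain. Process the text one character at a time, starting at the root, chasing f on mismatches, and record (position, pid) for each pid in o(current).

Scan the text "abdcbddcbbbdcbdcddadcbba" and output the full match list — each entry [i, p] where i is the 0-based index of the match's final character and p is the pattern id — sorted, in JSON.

Construct AC machine:
Trie (insert patterns):
  0='ε' goto a→11 b→1 d→6
  1='b' goto d→2
  2='bd' goto c→3
  3='bdc' goto b→4
  4='bdcb' goto d→5
  5='bdcbd' goto ·  ←P0
  6='d' goto a→17 c→7 d→15
  7='dc' goto b→9 c→8
  8='dcc' goto ·  ←P1
  9='dcb' goto b→10
  10='dcbb' goto ·  ←P2
  11='a' goto d→12
  12='ad' goto a→13
  13='ada' goto c→14
  14='adac' goto ·  ←P3
  15='dd' goto a→16
  16='dda' goto ·  ←P4
  17='da' goto c→18
  18='dac' goto ·  ←P5

BFS fail/out derivation:
  fail(1) 'b': from fail(0)=0 chase 'b': 0 ⇒ 0;  out=∅∪out(0)=∅
  fail(6) 'd': from fail(0)=0 chase 'd': 0 ⇒ 0;  out=∅∪out(0)=∅
  fail(11) 'a': from fail(0)=0 chase 'a': 0 ⇒ 0;  out=∅∪out(0)=∅
  fail(2) 'bd': from fail(1)=0 chase 'd': 0 ⇒ 6;  out=∅∪out(6)=∅
  fail(7) 'dc': from fail(6)=0 chase 'c': 0 ⇒ 0;  out=∅∪out(0)=∅
  fail(12) 'ad': from fail(11)=0 chase 'd': 0 ⇒ 6;  out=∅∪out(6)=∅
  fail(15) 'dd': from fail(6)=0 chase 'd': 0 ⇒ 6;  out=∅∪out(6)=∅
  fail(17) 'da': from fail(6)=0 chase 'a': 0 ⇒ 11;  out=∅∪out(11)=∅
  fail(3) 'bdc': from fail(2)=6 chase 'c': 6 ⇒ 7;  out=∅∪out(7)=∅
  fail(8) 'dcc': from fail(7)=0 chase 'c': 0 ⇒ 0;  out={1}∪out(0)={1}
  fail(9) 'dcb': from fail(7)=0 chase 'b': 0 ⇒ 1;  out=∅∪out(1)=∅
  fail(13) 'ada': from fail(12)=6 chase 'a': 6 ⇒ 17;  out=∅∪out(17)=∅
  fail(16) 'dda': from fail(15)=6 chase 'a': 6 ⇒ 17;  out={4}∪out(17)={4}
  fail(18) 'dac': from fail(17)=11 chase 'c': 11→0 ⇒ 0;  out={5}∪out(0)={5}
  fail(4) 'bdcb': from fail(3)=7 chase 'b': 7 ⇒ 9;  out=∅∪out(9)=∅
  fail(10) 'dcbb': from fail(9)=1 chase 'b': 1→0 ⇒ 1;  out={2}∪out(1)={2}
  fail(14) 'adac': from fail(13)=17 chase 'c': 17 ⇒ 18;  out={3}∪out(18)={3,5}
  fail(5) 'bdcbd': from fail(4)=9 chase 'd': 9→1 ⇒ 2;  out={0}∪out(2)={0}

Scan:
i=0 'a': node 0→11
i=1 'b': node 11→1 ·f
i=2 'd': node 1→2
i=3 'c': node 2→3
i=4 'b': node 3→4
i=5 'd': node 4→5  emit P0@[1:5]
i=6 'd': node 5→15 ·f
i=7 'c': node 15→7 ·f
i=8 'b': node 7→9
i=9 'b': node 9→10  emit P2@[6:9]
i=10 'b': node 10→1 ·f
i=11 'd': node 1→2
i=12 'c': node 2→3
i=13 'b': node 3→4
i=14 'd': node 4→5  emit P0@[10:14]
i=15 'c': node 5→3 ·f
i=16 'd': node 3→6 ·f
i=17 'd': node 6→15
i=18 'a': node 15→16  emit P4@[16:18]
i=19 'd': node 16→12 ·f
i=20 'c': node 12→7 ·f
i=21 'b': node 7→9
i=22 'b': node 9→10  emit P2@[19:22]
i=23 'a': node 10→11 ·f

Result: [[5,0],[9,2],[14,0],[18,4],[22,2]]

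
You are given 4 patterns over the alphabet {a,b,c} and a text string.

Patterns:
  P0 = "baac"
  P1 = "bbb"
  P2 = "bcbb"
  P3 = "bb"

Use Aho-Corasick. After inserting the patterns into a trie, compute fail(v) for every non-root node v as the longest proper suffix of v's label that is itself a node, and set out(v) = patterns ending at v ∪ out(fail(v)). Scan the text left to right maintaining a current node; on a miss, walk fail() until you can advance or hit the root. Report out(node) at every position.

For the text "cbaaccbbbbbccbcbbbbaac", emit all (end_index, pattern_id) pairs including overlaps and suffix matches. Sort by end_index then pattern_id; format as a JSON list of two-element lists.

Build:
Trie (insert patterns):
  0='ε' goto b→1
  1='b' goto a→2 b→5 c→7
  2='ba' goto a→3
  3='baa' goto c→4
  4='baac' goto ·  ←P0
  5='bb' goto b→6  ←P3
  6='bbb' goto ·  ←P1
  7='bc' goto b→8
  8='bcb' goto b→9
  9='bcbb' goto ·  ←P2

BFS fail/out derivation:
  fail(1) 'b': from fail(0)=0 chase 'b': 0 ⇒ 0;  out=∅∪out(0)=∅
  fail(2) 'ba': from fail(1)=0 chase 'a': 0 ⇒ 0;  out=∅∪out(0)=∅
  fail(5) 'bb': from fail(1)=0 chase 'b': 0 ⇒ 1;  out={3}∪out(1)={3}
  fail(7) 'bc': from fail(1)=0 chase 'c': 0 ⇒ 0;  out=∅∪out(0)=∅
  fail(3) 'baa': from fail(2)=0 chase 'a': 0 ⇒ 0;  out=∅∪out(0)=∅
  fail(6) 'bbb': from fail(5)=1 chase 'b': 1 ⇒ 5;  out={1}∪out(5)={1,3}
  fail(8) 'bcb': from fail(7)=0 chase 'b': 0 ⇒ 1;  out=∅∪out(1)=∅
  fail(4) 'baac': from fail(3)=0 chase 'c': 0 ⇒ 0;  out={0}∪out(0)={0}
  fail(9) 'bcbb': from fail(8)=1 chase 'b': 1 ⇒ 5;  out={2}∪out(5)={2,3}

Text stream:
pos 0 'c': at 0
pos 1 'b': at 1
pos 2 'a': at 2
pos 3 'a': at 3
pos 4 'c': at 4  ** P0@[1:4]
pos 5 'c': at 0 (fail-walked)
pos 6 'b': at 1
pos 7 'b': at 5  ** P3@[6:7]
pos 8 'b': at 6  ** P1@[6:8],P3@[7:8]
pos 9 'b': at 6 (fail-walked)  ** P1@[7:9],P3@[8:9]
pos 10 'b': at 6 (fail-walked)  ** P1@[8:10],P3@[9:10]
pos 11 'c': at 7 (fail-walked)
pos 12 'c': at 0 (fail-walked)
pos 13 'b': at 1
pos 14 'c': at 7
pos 15 'b': at 8
pos 16 'b': at 9  ** P2@[13:16],P3@[15:16]
pos 17 'b': at 6 (fail-walked)  ** P1@[15:17],P3@[16:17]
pos 18 'b': at 6 (fail-walked)  ** P1@[16:18],P3@[17:18]
pos 19 'a': at 2 (fail-walked)
pos 20 'a': at 3
pos 21 'c': at 4  ** P0@[18:21]

Matches: [[4,0],[7,3],[8,1],[8,3],[9,1],[9,3],[10,1],[10,3],[16,2],[16,3],[17,1],[17,3],[18,1],[18,3],[21,0]]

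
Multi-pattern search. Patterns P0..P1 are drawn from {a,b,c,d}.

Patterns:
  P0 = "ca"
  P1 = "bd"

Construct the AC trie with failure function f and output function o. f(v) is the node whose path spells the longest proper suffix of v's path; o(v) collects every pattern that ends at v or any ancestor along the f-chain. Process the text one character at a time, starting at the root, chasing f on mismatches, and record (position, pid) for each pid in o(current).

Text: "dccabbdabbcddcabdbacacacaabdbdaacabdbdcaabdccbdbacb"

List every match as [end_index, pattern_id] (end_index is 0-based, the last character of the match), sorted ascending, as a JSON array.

Construct AC machine:
Trie nodes:
  0='ε' goto b→3 c→1
  1='c' goto a→2
  2='ca' goto ·  [P0 ends]
  3='b' goto d→4
  4='bd' goto ·  [P1 ends]

BFS fail/out derivation:
  n1('c'): parent n0 fail=0; on 'c' 0 → fail=0;  out ∅∪∅=∅
  n3('b'): parent n0 fail=0; on 'b' 0 → fail=0;  out ∅∪∅=∅
  n2('ca'): parent n1 fail=0; on 'a' 0 → fail=0;  out {0}∪∅={0}
  n4('bd'): parent n3 fail=0; on 'd' 0 → fail=0;  out {1}∪∅={1}

Text stream:
[0] read 'd'  n0⇒n0
[1] read 'c'  n0⇒n1
[2] read 'c'  n1⇒n1 (via fail)
[3] read 'a'  n1⇒n2  → match P0@[2:3]
[4] read 'b'  n2⇒n3 (via fail)
[5] read 'b'  n3⇒n3 (via fail)
[6] read 'd'  n3⇒n4  → match P1@[5:6]
[7] read 'a'  n4⇒n0 (via fail)
[8] read 'b'  n0⇒n3
[9] read 'b'  n3⇒n3 (via fail)
[10] read 'c'  n3⇒n1 (via fail)
[11] read 'd'  n1⇒n0 (via fail)
[12] read 'd'  n0⇒n0
[13] read 'c'  n0⇒n1
[14] read 'a'  n1⇒n2  → match P0@[13:14]
[15] read 'b'  n2⇒n3 (via fail)
[16] read 'd'  n3⇒n4  → match P1@[15:16]
[17] read 'b'  n4⇒n3 (via fail)
[18] read 'a'  n3⇒n0 (via fail)
[19] read 'c'  n0⇒n1
[20] read 'a'  n1⇒n2  → match P0@[19:20]
[21] read 'c'  n2⇒n1 (via fail)
[22] read 'a'  n1⇒n2  → match P0@[21:22]
[23] read 'c'  n2⇒n1 (via fail)
[24] read 'a'  n1⇒n2  → match P0@[23:24]
[25] read 'a'  n2⇒n0 (via fail)
[26] read 'b'  n0⇒n3
[27] read 'd'  n3⇒n4  → match P1@[26:27]
[28] read 'b'  n4⇒n3 (via fail)
[29] read 'd'  n3⇒n4  → match P1@[28:29]
[30] read 'a'  n4⇒n0 (via fail)
[31] read 'a'  n0⇒n0
[32] read 'c'  n0⇒n1
[33] read 'a'  n1⇒n2  → match P0@[32:33]
[34] read 'b'  n2⇒n3 (via fail)
[35] read 'd'  n3⇒n4  → match P1@[34:35]
[36] read 'b'  n4⇒n3 (via fail)
[37] read 'd'  n3⇒n4  → match P1@[36:37]
[38] read 'c'  n4⇒n1 (via fail)
[39] read 'a'  n1⇒n2  → match P0@[38:39]
[40] read 'a'  n2⇒n0 (via fail)
[41] read 'b'  n0⇒n3
[42] read 'd'  n3⇒n4  → match P1@[41:42]
[43] read 'c'  n4⇒n1 (via fail)
[44] read 'c'  n1⇒n1 (via fail)
[45] read 'b'  n1⇒n3 (via fail)
[46] read 'd'  n3⇒n4  → match P1@[45:46]
[47] read 'b'  n4⇒n3 (via fail)
[48] read 'a'  n3⇒n0 (via fail)
[49] read 'c'  n0⇒n1
[50] read 'b'  n1⇒n3 (via fail)

All matches (sorted): [[3,0],[6,1],[14,0],[16,1],[20,0],[22,0],[24,0],[27,1],[29,1],[33,0],[35,1],[37,1],[39,0],[42,1],[46,1]]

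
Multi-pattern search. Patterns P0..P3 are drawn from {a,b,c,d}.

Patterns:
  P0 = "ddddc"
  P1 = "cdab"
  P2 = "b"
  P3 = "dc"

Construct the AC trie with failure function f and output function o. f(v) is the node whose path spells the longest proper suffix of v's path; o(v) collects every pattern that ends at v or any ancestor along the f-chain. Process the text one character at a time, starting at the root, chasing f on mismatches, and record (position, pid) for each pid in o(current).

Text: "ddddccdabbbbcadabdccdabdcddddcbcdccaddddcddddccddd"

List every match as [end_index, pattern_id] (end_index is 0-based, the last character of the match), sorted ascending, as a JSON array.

Construct AC machine:
Trie (insert patterns):
  n0 'ε': b→10 c→6 d→1
  n1 'd': c→11 d→2
  n2 'dd': d→3
  n3 'ddd': d→4
  n4 'dddd': c→5
  n5 'ddddc': ·  [P0 ends]
  n6 'c': d→7
  n7 'cd': a→8
  n8 'cda': b→9
  n9 'cdab': ·  [P1 ends]
  n10 'b': ·  [P2 ends]
  n11 'dc': ·  [P3 ends]

BFS fail/out derivation:
  n1('d'): parent n0 fail=0; on 'd' 0 → fail=0;  out ∅∪∅=∅
  n6('c'): parent n0 fail=0; on 'c' 0 → fail=0;  out ∅∪∅=∅
  n10('b'): parent n0 fail=0; on 'b' 0 → fail=0;  out {2}∪∅={2}
  n2('dd'): parent n1 fail=0; on 'd' 0 → fail=1;  out ∅∪∅=∅
  n7('cd'): parent n6 fail=0; on 'd' 0 → fail=1;  out ∅∪∅=∅
  n11('dc'): parent n1 fail=0; on 'c' 0 → fail=6;  out {3}∪∅={3}
  n3('ddd'): parent n2 fail=1; on 'd' 1 → fail=2;  out ∅∪∅=∅
  n8('cda'): parent n7 fail=1; on 'a' 1→0 → fail=0;  out ∅∪∅=∅
  n4('dddd'): parent n3 fail=2; on 'd' 2 → fail=3;  out ∅∪∅=∅
  n9('cdab'): parent n8 fail=0; on 'b' 0 → fail=10;  out {1}∪{2}={1,2}
  n5('ddddc'): parent n4 fail=3; on 'c' 3→2→1 → fail=11;  out {0}∪{3}={0,3}

Text stream:
i=0 'd': node 0→1
i=1 'd': node 1→2
i=2 'd': node 2→3
i=3 'd': node 3→4
i=4 'c': node 4→5  → match P0@[0:4],P3@[3:4]
i=5 'c': node 5→6 (via fail)
i=6 'd': node 6→7
i=7 'a': node 7→8
i=8 'b': node 8→9  → match P1@[5:8],P2@[8:8]
i=9 'b': node 9→10 (via fail)  → match P2@[9:9]
i=10 'b': node 10→10 (via fail)  → match P2@[10:10]
i=11 'b': node 10→10 (via fail)  → match P2@[11:11]
i=12 'c': node 10→6 (via fail)
i=13 'a': node 6→0 (via fail)
i=14 'd': node 0→1
i=15 'a': node 1→0 (via fail)
i=16 'b': node 0→10  → match P2@[16:16]
i=17 'd': node 10→1 (via fail)
i=18 'c': node 1→11  → match P3@[17:18]
i=19 'c': node 11→6 (via fail)
i=20 'd': node 6→7
i=21 'a': node 7→8
i=22 'b': node 8→9  → match P1@[19:22],P2@[22:22]
i=23 'd': node 9→1 (via fail)
i=24 'c': node 1→11  → match P3@[23:24]
i=25 'd': node 11→7 (via fail)
i=26 'd': node 7→2 (via fail)
i=27 'd': node 2→3
i=28 'd': node 3→4
i=29 'c': node 4→5  → match P0@[25:29],P3@[28:29]
i=30 'b': node 5→10 (via fail)  → match P2@[30:30]
i=31 'c': node 10→6 (via fail)
i=32 'd': node 6→7
i=33 'c': node 7→11 (via fail)  → match P3@[32:33]
i=34 'c': node 11→6 (via fail)
i=35 'a': node 6→0 (via fail)
i=36 'd': node 0→1
i=37 'd': node 1→2
i=38 'd': node 2→3
i=39 'd': node 3→4
i=40 'c': node 4→5  → match P0@[36:40],P3@[39:40]
i=41 'd': node 5→7 (via fail)
i=42 'd': node 7→2 (via fail)
i=43 'd': node 2→3
i=44 'd': node 3→4
i=45 'c': node 4→5  → match P0@[41:45],P3@[44:45]
i=46 'c': node 5→6 (via fail)
i=47 'd': node 6→7
i=48 'd': node 7→2 (via fail)
i=49 'd': node 2→3

Matches: [[4,0],[4,3],[8,1],[8,2],[9,2],[10,2],[11,2],[16,2],[18,3],[22,1],[22,2],[24,3],[29,0],[29,3],[30,2],[33,3],[40,0],[40,3],[45,0],[45,3]]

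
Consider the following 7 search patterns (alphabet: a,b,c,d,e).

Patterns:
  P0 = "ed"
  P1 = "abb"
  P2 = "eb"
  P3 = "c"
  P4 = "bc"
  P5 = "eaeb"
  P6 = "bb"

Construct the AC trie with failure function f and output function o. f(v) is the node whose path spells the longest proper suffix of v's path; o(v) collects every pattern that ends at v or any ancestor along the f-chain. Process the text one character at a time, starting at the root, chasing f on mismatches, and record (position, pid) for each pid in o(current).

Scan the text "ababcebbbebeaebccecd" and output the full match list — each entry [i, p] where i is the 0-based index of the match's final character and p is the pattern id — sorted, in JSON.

Build automaton:
Trie nodes:
  n0 'ε': a→3 b→8 c→7 e→1
  n1 'e': a→10 b→6 d→2
  n2 'ed': ·  ←P0
  n3 'a': b→4
  n4 'ab': b→5
  n5 'abb': ·  ←P1
  n6 'eb': ·  ←P2
  n7 'c': ·  ←P3
  n8 'b': b→13 c→9
  n9 'bc': ·  ←P4
  n10 'ea': e→11
  n11 'eae': b→12
  n12 'eaeb': ·  ←P5
  n13 'bb': ·  ←P6

Failure links (BFS by depth):
  n1('e'): parent n0 fail=0; on 'e' 0 → fail=0;  out ∅∪∅=∅
  n3('a'): parent n0 fail=0; on 'a' 0 → fail=0;  out ∅∪∅=∅
  n7('c'): parent n0 fail=0; on 'c' 0 → fail=0;  out {3}∪∅={3}
  n8('b'): parent n0 fail=0; on 'b' 0 → fail=0;  out ∅∪∅=∅
  n2('ed'): parent n1 fail=0; on 'd' 0 → fail=0;  out {0}∪∅={0}
  n4('ab'): parent n3 fail=0; on 'b' 0 → fail=8;  out ∅∪∅=∅
  n6('eb'): parent n1 fail=0; on 'b' 0 → fail=8;  out {2}∪∅={2}
  n9('bc'): parent n8 fail=0; on 'c' 0 → fail=7;  out {4}∪{3}={3,4}
  n10('ea'): parent n1 fail=0; on 'a' 0 → fail=3;  out ∅∪∅=∅
  n13('bb'): parent n8 fail=0; on 'b' 0 → fail=8;  out {6}∪∅={6}
  n5('abb'): parent n4 fail=8; on 'b' 8 → fail=13;  out {1}∪{6}={1,6}
  n11('eae'): parent n10 fail=3; on 'e' 3→0 → fail=1;  out ∅∪∅=∅
  n12('eaeb'): parent n11 fail=1; on 'b' 1 → fail=6;  out {5}∪{2}={2,5}

Scan:
[0] read 'a'  n0⇒n3
[1] read 'b'  n3⇒n4
[2] read 'a'  n4⇒n3 ·f
[3] read 'b'  n3⇒n4
[4] read 'c'  n4⇒n9 ·f  emit P3@[4:4],P4@[3:4]
[5] read 'e'  n9⇒n1 ·f
[6] read 'b'  n1⇒n6  emit P2@[5:6]
[7] read 'b'  n6⇒n13 ·f  emit P6@[6:7]
[8] read 'b'  n13⇒n13 ·f  emit P6@[7:8]
[9] read 'e'  n13⇒n1 ·f
[10] read 'b'  n1⇒n6  emit P2@[9:10]
[11] read 'e'  n6⇒n1 ·f
[12] read 'a'  n1⇒n10
[13] read 'e'  n10⇒n11
[14] read 'b'  n11⇒n12  emit P2@[13:14],P5@[11:14]
[15] read 'c'  n12⇒n9 ·f  emit P3@[15:15],P4@[14:15]
[16] read 'c'  n9⇒n7 ·f  emit P3@[16:16]
[17] read 'e'  n7⇒n1 ·f
[18] read 'c'  n1⇒n7 ·f  emit P3@[18:18]
[19] read 'd'  n7⇒n0 ·f

Result: [[4,3],[4,4],[6,2],[7,6],[8,6],[10,2],[14,2],[14,5],[15,3],[15,4],[16,3],[18,3]]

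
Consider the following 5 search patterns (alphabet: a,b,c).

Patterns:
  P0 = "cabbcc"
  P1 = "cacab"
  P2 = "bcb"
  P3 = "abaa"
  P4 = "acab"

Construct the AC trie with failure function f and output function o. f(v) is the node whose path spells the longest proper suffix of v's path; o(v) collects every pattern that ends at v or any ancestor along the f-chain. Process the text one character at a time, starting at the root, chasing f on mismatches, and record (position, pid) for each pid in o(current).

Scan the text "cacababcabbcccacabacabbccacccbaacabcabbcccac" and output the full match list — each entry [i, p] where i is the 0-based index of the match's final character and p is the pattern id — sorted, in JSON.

Build:
Trie nodes:
  0='ε' goto a→13 b→10 c→1
  1='c' goto a→2
  2='ca' goto b→3 c→7
  3='cab' goto b→4
  4='cabb' goto c→5
  5='cabbc' goto c→6
  6='cabbcc' goto ·  ←P0
  7='cac' goto a→8
  8='caca' goto b→9
  9='cacab' goto ·  ←P1
  10='b' goto c→11
  11='bc' goto b→12
  12='bcb' goto ·  ←P2
  13='a' goto b→14 c→17
  14='ab' goto a→15
  15='aba' goto a→16
  16='abaa' goto ·  ←P3
  17='ac' goto a→18
  18='aca' goto b→19
  19='acab' goto ·  ←P4

Failure links (BFS by depth):
  n1('c'): parent n0 fail=0; on 'c' 0 → fail=0;  out ∅∪∅=∅
  n10('b'): parent n0 fail=0; on 'b' 0 → fail=0;  out ∅∪∅=∅
  n13('a'): parent n0 fail=0; on 'a' 0 → fail=0;  out ∅∪∅=∅
  n2('ca'): parent n1 fail=0; on 'a' 0 → fail=13;  out ∅∪∅=∅
  n11('bc'): parent n10 fail=0; on 'c' 0 → fail=1;  out ∅∪∅=∅
  n14('ab'): parent n13 fail=0; on 'b' 0 → fail=10;  out ∅∪∅=∅
  n17('ac'): parent n13 fail=0; on 'c' 0 → fail=1;  out ∅∪∅=∅
  n3('cab'): parent n2 fail=13; on 'b' 13 → fail=14;  out ∅∪∅=∅
  n7('cac'): parent n2 fail=13; on 'c' 13 → fail=17;  out ∅∪∅=∅
  n12('bcb'): parent n11 fail=1; on 'b' 1→0 → fail=10;  out {2}∪∅={2}
  n15('aba'): parent n14 fail=10; on 'a' 10→0 → fail=13;  out ∅∪∅=∅
  n18('aca'): parent n17 fail=1; on 'a' 1 → fail=2;  out ∅∪∅=∅
  n4('cabb'): parent n3 fail=14; on 'b' 14→10→0 → fail=10;  out ∅∪∅=∅
  n8('caca'): parent n7 fail=17; on 'a' 17 → fail=18;  out ∅∪∅=∅
  n16('abaa'): parent n15 fail=13; on 'a' 13→0 → fail=13;  out {3}∪∅={3}
  n19('acab'): parent n18 fail=2; on 'b' 2 → fail=3;  out {4}∪∅={4}
  n5('cabbc'): parent n4 fail=10; on 'c' 10 → fail=11;  out ∅∪∅=∅
  n9('cacab'): parent n8 fail=18; on 'b' 18 → fail=19;  out {1}∪{4}={1,4}
  n6('cabbcc'): parent n5 fail=11; on 'c' 11→1→0 → fail=1;  out {0}∪∅={0}

Scan:
i=0 'c': node 0→1
i=1 'a': node 1→2
i=2 'c': node 2→7
i=3 'a': node 7→8
i=4 'b': node 8→9  → match P1@[0:4],P4@[1:4]
i=5 'a': node 9→15 (fail-walked)
i=6 'b': node 15→14 (fail-walked)
i=7 'c': node 14→11 (fail-walked)
i=8 'a': node 11→2 (fail-walked)
i=9 'b': node 2→3
i=10 'b': node 3→4
i=11 'c': node 4→5
i=12 'c': node 5→6  → match P0@[7:12]
i=13 'c': node 6→1 (fail-walked)
i=14 'a': node 1→2
i=15 'c': node 2→7
i=16 'a': node 7→8
i=17 'b': node 8→9  → match P1@[13:17],P4@[14:17]
i=18 'a': node 9→15 (fail-walked)
i=19 'c': node 15→17 (fail-walked)
i=20 'a': node 17→18
i=21 'b': node 18→19  → match P4@[18:21]
i=22 'b': node 19→4 (fail-walked)
i=23 'c': node 4→5
i=24 'c': node 5→6  → match P0@[19:24]
i=25 'a': node 6→2 (fail-walked)
i=26 'c': node 2→7
i=27 'c': node 7→1 (fail-walked)
i=28 'c': node 1→1 (fail-walked)
i=29 'b': node 1→10 (fail-walked)
i=30 'a': node 10→13 (fail-walked)
i=31 'a': node 13→13 (fail-walked)
i=32 'c': node 13→17
i=33 'a': node 17→18
i=34 'b': node 18→19  → match P4@[31:34]
i=35 'c': node 19→11 (fail-walked)
i=36 'a': node 11→2 (fail-walked)
i=37 'b': node 2→3
i=38 'b': node 3→4
i=39 'c': node 4→5
i=40 'c': node 5→6  → match P0@[35:40]
i=41 'c': node 6→1 (fail-walked)
i=42 'a': node 1→2
i=43 'c': node 2→7

Result: [[4,1],[4,4],[12,0],[17,1],[17,4],[21,4],[24,0],[34,4],[40,0]]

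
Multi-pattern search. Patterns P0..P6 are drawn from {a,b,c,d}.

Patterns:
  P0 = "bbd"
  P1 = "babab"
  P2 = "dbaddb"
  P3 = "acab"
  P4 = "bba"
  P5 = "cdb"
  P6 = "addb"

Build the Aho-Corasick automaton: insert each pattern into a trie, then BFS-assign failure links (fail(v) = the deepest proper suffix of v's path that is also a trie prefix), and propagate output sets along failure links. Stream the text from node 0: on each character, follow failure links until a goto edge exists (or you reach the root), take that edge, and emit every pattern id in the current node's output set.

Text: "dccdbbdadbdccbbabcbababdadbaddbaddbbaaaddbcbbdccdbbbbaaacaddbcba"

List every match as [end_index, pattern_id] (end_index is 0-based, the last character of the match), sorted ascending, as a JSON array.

Build:
Trie (insert patterns):
  0='ε' goto a→14 b→1 c→19 d→8
  1='b' goto a→4 b→2
  2='bb' goto a→18 d→3
  3='bbd' goto ·  ←P0
  4='ba' goto b→5
  5='bab' goto a→6
  6='baba' goto b→7
  7='babab' goto ·  ←P1
  8='d' goto b→9
  9='db' goto a→10
  10='dba' goto d→11
  11='dbad' goto d→12
  12='dbadd' goto b→13
  13='dbaddb' goto ·  ←P2
  14='a' goto c→15 d→22
  15='ac' goto a→16
  16='aca' goto b→17
  17='acab' goto ·  ←P3
  18='bba' goto ·  ←P4
  19='c' goto d→20
  20='cd' goto b→21
  21='cdb' goto ·  ←P5
  22='ad' goto d→23
  23='add' goto b→24
  24='addb' goto ·  ←P6

BFS fail/out derivation:
  fail(1) 'b': from fail(0)=0 chase 'b': 0 ⇒ 0;  out=∅∪out(0)=∅
  fail(8) 'd': from fail(0)=0 chase 'd': 0 ⇒ 0;  out=∅∪out(0)=∅
  fail(14) 'a': from fail(0)=0 chase 'a': 0 ⇒ 0;  out=∅∪out(0)=∅
  fail(19) 'c': from fail(0)=0 chase 'c': 0 ⇒ 0;  out=∅∪out(0)=∅
  fail(2) 'bb': from fail(1)=0 chase 'b': 0 ⇒ 1;  out=∅∪out(1)=∅
  fail(4) 'ba': from fail(1)=0 chase 'a': 0 ⇒ 14;  out=∅∪out(14)=∅
  fail(9) 'db': from fail(8)=0 chase 'b': 0 ⇒ 1;  out=∅∪out(1)=∅
  fail(15) 'ac': from fail(14)=0 chase 'c': 0 ⇒ 19;  out=∅∪out(19)=∅
  fail(20) 'cd': from fail(19)=0 chase 'd': 0 ⇒ 8;  out=∅∪out(8)=∅
  fail(22) 'ad': from fail(14)=0 chase 'd': 0 ⇒ 8;  out=∅∪out(8)=∅
  fail(3) 'bbd': from fail(2)=1 chase 'd': 1→0 ⇒ 8;  out={0}∪out(8)={0}
  fail(5) 'bab': from fail(4)=14 chase 'b': 14→0 ⇒ 1;  out=∅∪out(1)=∅
  fail(10) 'dba': from fail(9)=1 chase 'a': 1 ⇒ 4;  out=∅∪out(4)=∅
  fail(16) 'aca': from fail(15)=19 chase 'a': 19→0 ⇒ 14;  out=∅∪out(14)=∅
  fail(18) 'bba': from fail(2)=1 chase 'a': 1 ⇒ 4;  out={4}∪out(4)={4}
  fail(21) 'cdb': from fail(20)=8 chase 'b': 8 ⇒ 9;  out={5}∪out(9)={5}
  fail(23) 'add': from fail(22)=8 chase 'd': 8→0 ⇒ 8;  out=∅∪out(8)=∅
  fail(6) 'baba': from fail(5)=1 chase 'a': 1 ⇒ 4;  out=∅∪out(4)=∅
  fail(11) 'dbad': from fail(10)=4 chase 'd': 4→14 ⇒ 22;  out=∅∪out(22)=∅
  fail(17) 'acab': from fail(16)=14 chase 'b': 14→0 ⇒ 1;  out={3}∪out(1)={3}
  fail(24) 'addb': from fail(23)=8 chase 'b': 8 ⇒ 9;  out={6}∪out(9)={6}
  fail(7) 'babab': from fail(6)=4 chase 'b': 4 ⇒ 5;  out={1}∪out(5)={1}
  fail(12) 'dbadd': from fail(11)=22 chase 'd': 22 ⇒ 23;  out=∅∪out(23)=∅
  fail(13) 'dbaddb': from fail(12)=23 chase 'b': 23 ⇒ 24;  out={2}∪out(24)={2,6}

Run:
pos 0 'd': at 8
pos 1 'c': at 19 ·f
pos 2 'c': at 19 ·f
pos 3 'd': at 20
pos 4 'b': at 21  → match P5@[2:4]
pos 5 'b': at 2 ·f
pos 6 'd': at 3  → match P0@[4:6]
pos 7 'a': at 14 ·f
pos 8 'd': at 22
pos 9 'b': at 9 ·f
pos 10 'd': at 8 ·f
pos 11 'c': at 19 ·f
pos 12 'c': at 19 ·f
pos 13 'b': at 1 ·f
pos 14 'b': at 2
pos 15 'a': at 18  → match P4@[13:15]
pos 16 'b': at 5 ·f
pos 17 'c': at 19 ·f
pos 18 'b': at 1 ·f
pos 19 'a': at 4
pos 20 'b': at 5
pos 21 'a': at 6
pos 22 'b': at 7  → match P1@[18:22]
pos 23 'd': at 8 ·f
pos 24 'a': at 14 ·f
pos 25 'd': at 22
pos 26 'b': at 9 ·f
pos 27 'a': at 10
pos 28 'd': at 11
pos 29 'd': at 12
pos 30 'b': at 13  → match P2@[25:30],P6@[27:30]
pos 31 'a': at 10 ·f
pos 32 'd': at 11
pos 33 'd': at 12
pos 34 'b': at 13  → match P2@[29:34],P6@[31:34]
pos 35 'b': at 2 ·f
pos 36 'a': at 18  → match P4@[34:36]
pos 37 'a': at 14 ·f
pos 38 'a': at 14 ·f
pos 39 'd': at 22
pos 40 'd': at 23
pos 41 'b': at 24  → match P6@[38:41]
pos 42 'c': at 19 ·f
pos 43 'b': at 1 ·f
pos 44 'b': at 2
pos 45 'd': at 3  → match P0@[43:45]
pos 46 'c': at 19 ·f
pos 47 'c': at 19 ·f
pos 48 'd': at 20
pos 49 'b': at 21  → match P5@[47:49]
pos 50 'b': at 2 ·f
pos 51 'b': at 2 ·f
pos 52 'b': at 2 ·f
pos 53 'a': at 18  → match P4@[51:53]
pos 54 'a': at 14 ·f
pos 55 'a': at 14 ·f
pos 56 'c': at 15
pos 57 'a': at 16
pos 58 'd': at 22 ·f
pos 59 'd': at 23
pos 60 'b': at 24  → match P6@[57:60]
pos 61 'c': at 19 ·f
pos 62 'b': at 1 ·f
pos 63 'a': at 4

All matches (sorted): [[4,5],[6,0],[15,4],[22,1],[30,2],[30,6],[34,2],[34,6],[36,4],[41,6],[45,0],[49,5],[53,4],[60,6]]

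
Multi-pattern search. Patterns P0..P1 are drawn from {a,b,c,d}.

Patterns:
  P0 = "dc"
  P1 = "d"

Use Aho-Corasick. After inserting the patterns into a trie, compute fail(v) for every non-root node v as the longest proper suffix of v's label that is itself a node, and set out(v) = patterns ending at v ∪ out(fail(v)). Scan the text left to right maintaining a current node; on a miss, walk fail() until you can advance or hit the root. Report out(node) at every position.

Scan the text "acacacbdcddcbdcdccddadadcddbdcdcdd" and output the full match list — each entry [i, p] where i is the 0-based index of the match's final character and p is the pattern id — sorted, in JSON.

Build:
Trie (insert patterns):
  0='ε' goto d→1
  1='d' goto c→2  [P1 ends]
  2='dc' goto ·  [P0 ends]

BFS fail/out derivation:
  n1('d'): parent n0 fail=0; on 'd' 0 → fail=0;  out {1}∪∅={1}
  n2('dc'): parent n1 fail=0; on 'c' 0 → fail=0;  out {0}∪∅={0}

Run:
pos 0 'a': at 0
pos 1 'c': at 0
pos 2 'a': at 0
pos 3 'c': at 0
pos 4 'a': at 0
pos 5 'c': at 0
pos 6 'b': at 0
pos 7 'd': at 1  emit P1@[7:7]
pos 8 'c': at 2  emit P0@[7:8]
pos 9 'd': at 1 (fail-walked)  emit P1@[9:9]
pos 10 'd': at 1 (fail-walked)  emit P1@[10:10]
pos 11 'c': at 2  emit P0@[10:11]
pos 12 'b': at 0 (fail-walked)
pos 13 'd': at 1  emit P1@[13:13]
pos 14 'c': at 2  emit P0@[13:14]
pos 15 'd': at 1 (fail-walked)  emit P1@[15:15]
pos 16 'c': at 2  emit P0@[15:16]
pos 17 'c': at 0 (fail-walked)
pos 18 'd': at 1  emit P1@[18:18]
pos 19 'd': at 1 (fail-walked)  emit P1@[19:19]
pos 20 'a': at 0 (fail-walked)
pos 21 'd': at 1  emit P1@[21:21]
pos 22 'a': at 0 (fail-walked)
pos 23 'd': at 1  emit P1@[23:23]
pos 24 'c': at 2  emit P0@[23:24]
pos 25 'd': at 1 (fail-walked)  emit P1@[25:25]
pos 26 'd': at 1 (fail-walked)  emit P1@[26:26]
pos 27 'b': at 0 (fail-walked)
pos 28 'd': at 1  emit P1@[28:28]
pos 29 'c': at 2  emit P0@[28:29]
pos 30 'd': at 1 (fail-walked)  emit P1@[30:30]
pos 31 'c': at 2  emit P0@[30:31]
pos 32 'd': at 1 (fail-walked)  emit P1@[32:32]
pos 33 'd': at 1 (fail-walked)  emit P1@[33:33]

All matches (sorted): [[7,1],[8,0],[9,1],[10,1],[11,0],[13,1],[14,0],[15,1],[16,0],[18,1],[19,1],[21,1],[23,1],[24,0],[25,1],[26,1],[28,1],[29,0],[30,1],[31,0],[32,1],[33,1]]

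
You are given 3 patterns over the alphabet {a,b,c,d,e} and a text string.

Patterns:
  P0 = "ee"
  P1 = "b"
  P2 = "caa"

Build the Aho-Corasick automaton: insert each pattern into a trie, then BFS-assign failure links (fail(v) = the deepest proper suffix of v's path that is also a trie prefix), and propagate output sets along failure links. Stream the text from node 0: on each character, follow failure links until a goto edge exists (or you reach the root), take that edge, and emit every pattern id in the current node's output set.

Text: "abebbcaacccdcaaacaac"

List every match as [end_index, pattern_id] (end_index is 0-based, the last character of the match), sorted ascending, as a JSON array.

Construct AC machine:
Trie (insert patterns):
  0='ε' goto b→3 c→4 e→1
  1='e' goto e→2
  2='ee' goto ·  ←P0
  3='b' goto ·  ←P1
  4='c' goto a→5
  5='ca' goto a→6
  6='caa' goto ·  ←P2

Failure links (BFS by depth):
  fail(1) 'e': from fail(0)=0 chase 'e': 0 ⇒ 0;  out=∅∪out(0)=∅
  fail(3) 'b': from fail(0)=0 chase 'b': 0 ⇒ 0;  out={1}∪out(0)={1}
  fail(4) 'c': from fail(0)=0 chase 'c': 0 ⇒ 0;  out=∅∪out(0)=∅
  fail(2) 'ee': from fail(1)=0 chase 'e': 0 ⇒ 1;  out={0}∪out(1)={0}
  fail(5) 'ca': from fail(4)=0 chase 'a': 0 ⇒ 0;  out=∅∪out(0)=∅
  fail(6) 'caa': from fail(5)=0 chase 'a': 0 ⇒ 0;  out={2}∪out(0)={2}

Run:
[0] read 'a'  n0⇒n0
[1] read 'b'  n0⇒n3  → match P1@[1:1]
[2] read 'e'  n3⇒n1 ·f
[3] read 'b'  n1⇒n3 ·f  → match P1@[3:3]
[4] read 'b'  n3⇒n3 ·f  → match P1@[4:4]
[5] read 'c'  n3⇒n4 ·f
[6] read 'a'  n4⇒n5
[7] read 'a'  n5⇒n6  → match P2@[5:7]
[8] read 'c'  n6⇒n4 ·f
[9] read 'c'  n4⇒n4 ·f
[10] read 'c'  n4⇒n4 ·f
[11] read 'd'  n4⇒n0 ·f
[12] read 'c'  n0⇒n4
[13] read 'a'  n4⇒n5
[14] read 'a'  n5⇒n6  → match P2@[12:14]
[15] read 'a'  n6⇒n0 ·f
[16] read 'c'  n0⇒n4
[17] read 'a'  n4⇒n5
[18] read 'a'  n5⇒n6  → match P2@[16:18]
[19] read 'c'  n6⇒n4 ·f

Result: [[1,1],[3,1],[4,1],[7,2],[14,2],[18,2]]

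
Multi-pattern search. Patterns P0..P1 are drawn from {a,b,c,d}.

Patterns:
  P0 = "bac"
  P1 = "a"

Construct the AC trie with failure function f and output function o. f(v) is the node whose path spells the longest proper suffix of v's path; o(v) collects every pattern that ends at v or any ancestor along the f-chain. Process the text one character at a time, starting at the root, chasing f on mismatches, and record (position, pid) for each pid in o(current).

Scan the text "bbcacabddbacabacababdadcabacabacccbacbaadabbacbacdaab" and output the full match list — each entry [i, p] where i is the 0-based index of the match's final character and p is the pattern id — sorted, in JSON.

Build:
Trie nodes:
  n0 'ε': a→4 b→1
  n1 'b': a→2
  n2 'ba': c→3
  n3 'bac': ·  [P0 ends]
  n4 'a': ·  [P1 ends]

BFS fail/out derivation:
  fail(1) 'b': from fail(0)=0 chase 'b': 0 ⇒ 0;  out=∅∪out(0)=∅
  fail(4) 'a': from fail(0)=0 chase 'a': 0 ⇒ 0;  out={1}∪out(0)={1}
  fail(2) 'ba': from fail(1)=0 chase 'a': 0 ⇒ 4;  out=∅∪out(4)={1}
  fail(3) 'bac': from fail(2)=4 chase 'c': 4→0 ⇒ 0;  out={0}∪out(0)={0}

Text stream:
pos 0 'b': at 1
pos 1 'b': at 1 (via fail)
pos 2 'c': at 0 (via fail)
pos 3 'a': at 4  emit P1@[3:3]
pos 4 'c': at 0 (via fail)
pos 5 'a': at 4  emit P1@[5:5]
pos 6 'b': at 1 (via fail)
pos 7 'd': at 0 (via fail)
pos 8 'd': at 0
pos 9 'b': at 1
pos 10 'a': at 2  emit P1@[10:10]
pos 11 'c': at 3  emit P0@[9:11]
pos 12 'a': at 4 (via fail)  emit P1@[12:12]
pos 13 'b': at 1 (via fail)
pos 14 'a': at 2  emit P1@[14:14]
pos 15 'c': at 3  emit P0@[13:15]
pos 16 'a': at 4 (via fail)  emit P1@[16:16]
pos 17 'b': at 1 (via fail)
pos 18 'a': at 2  emit P1@[18:18]
pos 19 'b': at 1 (via fail)
pos 20 'd': at 0 (via fail)
pos 21 'a': at 4  emit P1@[21:21]
pos 22 'd': at 0 (via fail)
pos 23 'c': at 0
pos 24 'a': at 4  emit P1@[24:24]
pos 25 'b': at 1 (via fail)
pos 26 'a': at 2  emit P1@[26:26]
pos 27 'c': at 3  emit P0@[25:27]
pos 28 'a': at 4 (via fail)  emit P1@[28:28]
pos 29 'b': at 1 (via fail)
pos 30 'a': at 2  emit P1@[30:30]
pos 31 'c': at 3  emit P0@[29:31]
pos 32 'c': at 0 (via fail)
pos 33 'c': at 0
pos 34 'b': at 1
pos 35 'a': at 2  emit P1@[35:35]
pos 36 'c': at 3  emit P0@[34:36]
pos 37 'b': at 1 (via fail)
pos 38 'a': at 2  emit P1@[38:38]
pos 39 'a': at 4 (via fail)  emit P1@[39:39]
pos 40 'd': at 0 (via fail)
pos 41 'a': at 4  emit P1@[41:41]
pos 42 'b': at 1 (via fail)
pos 43 'b': at 1 (via fail)
pos 44 'a': at 2  emit P1@[44:44]
pos 45 'c': at 3  emit P0@[43:45]
pos 46 'b': at 1 (via fail)
pos 47 'a': at 2  emit P1@[47:47]
pos 48 'c': at 3  emit P0@[46:48]
pos 49 'd': at 0 (via fail)
pos 50 'a': at 4  emit P1@[50:50]
pos 51 'a': at 4 (via fail)  emit P1@[51:51]
pos 52 'b': at 1 (via fail)

Matches: [[3,1],[5,1],[10,1],[11,0],[12,1],[14,1],[15,0],[16,1],[18,1],[21,1],[24,1],[26,1],[27,0],[28,1],[30,1],[31,0],[35,1],[36,0],[38,1],[39,1],[41,1],[44,1],[45,0],[47,1],[48,0],[50,1],[51,1]]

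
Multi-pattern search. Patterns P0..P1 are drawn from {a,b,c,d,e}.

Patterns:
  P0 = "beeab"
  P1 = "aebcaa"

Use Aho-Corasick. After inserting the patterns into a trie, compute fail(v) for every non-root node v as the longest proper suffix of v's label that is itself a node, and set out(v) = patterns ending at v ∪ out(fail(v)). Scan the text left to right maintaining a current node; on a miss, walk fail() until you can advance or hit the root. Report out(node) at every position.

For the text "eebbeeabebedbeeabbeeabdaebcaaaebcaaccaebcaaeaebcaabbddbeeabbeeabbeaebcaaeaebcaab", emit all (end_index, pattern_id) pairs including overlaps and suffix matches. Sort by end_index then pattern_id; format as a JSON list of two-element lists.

Construct AC machine:
Trie nodes:
  0='ε' goto a→6 b→1
  1='b' goto e→2
  2='be' goto e→3
  3='bee' goto a→4
  4='beea' goto b→5
  5='beeab' goto ·  [P0 ends]
  6='a' goto e→7
  7='ae' goto b→8
  8='aeb' goto c→9
  9='aebc' goto a→10
  10='aebca' goto a→11
  11='aebcaa' goto ·  [P1 ends]

Failure links (BFS by depth):
  n1('b'): parent n0 fail=0; on 'b' 0 → fail=0;  out ∅∪∅=∅
  n6('a'): parent n0 fail=0; on 'a' 0 → fail=0;  out ∅∪∅=∅
  n2('be'): parent n1 fail=0; on 'e' 0 → fail=0;  out ∅∪∅=∅
  n7('ae'): parent n6 fail=0; on 'e' 0 → fail=0;  out ∅∪∅=∅
  n3('bee'): parent n2 fail=0; on 'e' 0 → fail=0;  out ∅∪∅=∅
  n8('aeb'): parent n7 fail=0; on 'b' 0 → fail=1;  out ∅∪∅=∅
  n4('beea'): parent n3 fail=0; on 'a' 0 → fail=6;  out ∅∪∅=∅
  n9('aebc'): parent n8 fail=1; on 'c' 1→0 → fail=0;  out ∅∪∅=∅
  n5('beeab'): parent n4 fail=6; on 'b' 6→0 → fail=1;  out {0}∪∅={0}
  n10('aebca'): parent n9 fail=0; on 'a' 0 → fail=6;  out ∅∪∅=∅
  n11('aebcaa'): parent n10 fail=6; on 'a' 6→0 → fail=6;  out {1}∪∅={1}

Text stream:
pos 0 'e': at 0
pos 1 'e': at 0
pos 2 'b': at 1
pos 3 'b': at 1 (fail-walked)
pos 4 'e': at 2
pos 5 'e': at 3
pos 6 'a': at 4
pos 7 'b': at 5  ** P0@[3:7]
pos 8 'e': at 2 (fail-walked)
pos 9 'b': at 1 (fail-walked)
pos 10 'e': at 2
pos 11 'd': at 0 (fail-walked)
pos 12 'b': at 1
pos 13 'e': at 2
pos 14 'e': at 3
pos 15 'a': at 4
pos 16 'b': at 5  ** P0@[12:16]
pos 17 'b': at 1 (fail-walked)
pos 18 'e': at 2
pos 19 'e': at 3
pos 20 'a': at 4
pos 21 'b': at 5  ** P0@[17:21]
pos 22 'd': at 0 (fail-walked)
pos 23 'a': at 6
pos 24 'e': at 7
pos 25 'b': at 8
pos 26 'c': at 9
pos 27 'a': at 10
pos 28 'a': at 11  ** P1@[23:28]
pos 29 'a': at 6 (fail-walked)
pos 30 'e': at 7
pos 31 'b': at 8
pos 32 'c': at 9
pos 33 'a': at 10
pos 34 'a': at 11  ** P1@[29:34]
pos 35 'c': at 0 (fail-walked)
pos 36 'c': at 0
pos 37 'a': at 6
pos 38 'e': at 7
pos 39 'b': at 8
pos 40 'c': at 9
pos 41 'a': at 10
pos 42 'a': at 11  ** P1@[37:42]
pos 43 'e': at 7 (fail-walked)
pos 44 'a': at 6 (fail-walked)
pos 45 'e': at 7
pos 46 'b': at 8
pos 47 'c': at 9
pos 48 'a': at 10
pos 49 'a': at 11  ** P1@[44:49]
pos 50 'b': at 1 (fail-walked)
pos 51 'b': at 1 (fail-walked)
pos 52 'd': at 0 (fail-walked)
pos 53 'd': at 0
pos 54 'b': at 1
pos 55 'e': at 2
pos 56 'e': at 3
pos 57 'a': at 4
pos 58 'b': at 5  ** P0@[54:58]
pos 59 'b': at 1 (fail-walked)
pos 60 'e': at 2
pos 61 'e': at 3
pos 62 'a': at 4
pos 63 'b': at 5  ** P0@[59:63]
pos 64 'b': at 1 (fail-walked)
pos 65 'e': at 2
pos 66 'a': at 6 (fail-walked)
pos 67 'e': at 7
pos 68 'b': at 8
pos 69 'c': at 9
pos 70 'a': at 10
pos 71 'a': at 11  ** P1@[66:71]
pos 72 'e': at 7 (fail-walked)
pos 73 'a': at 6 (fail-walked)
pos 74 'e': at 7
pos 75 'b': at 8
pos 76 'c': at 9
pos 77 'a': at 10
pos 78 'a': at 11  ** P1@[73:78]
pos 79 'b': at 1 (fail-walked)

Matches: [[7,0],[16,0],[21,0],[28,1],[34,1],[42,1],[49,1],[58,0],[63,0],[71,1],[78,1]]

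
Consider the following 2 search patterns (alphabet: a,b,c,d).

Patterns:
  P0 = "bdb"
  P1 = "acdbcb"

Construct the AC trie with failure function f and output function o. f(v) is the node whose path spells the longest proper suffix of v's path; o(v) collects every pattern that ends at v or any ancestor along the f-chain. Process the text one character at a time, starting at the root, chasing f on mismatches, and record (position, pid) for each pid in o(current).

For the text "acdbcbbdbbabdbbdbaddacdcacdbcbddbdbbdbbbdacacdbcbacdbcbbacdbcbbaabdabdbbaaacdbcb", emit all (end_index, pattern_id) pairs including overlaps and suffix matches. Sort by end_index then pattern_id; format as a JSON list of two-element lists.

Build:
Trie nodes:
  n0 'ε': a→4 b→1
  n1 'b': d→2
  n2 'bd': b→3
  n3 'bdb': ·  [P0 ends]
  n4 'a': c→5
  n5 'ac': d→6
  n6 'acd': b→7
  n7 'acdb': c→8
  n8 'acdbc': b→9
  n9 'acdbcb': ·  [P1 ends]

BFS fail/out derivation:
  n1('b'): parent n0 fail=0; on 'b' 0 → fail=0;  out ∅∪∅=∅
  n4('a'): parent n0 fail=0; on 'a' 0 → fail=0;  out ∅∪∅=∅
  n2('bd'): parent n1 fail=0; on 'd' 0 → fail=0;  out ∅∪∅=∅
  n5('ac'): parent n4 fail=0; on 'c' 0 → fail=0;  out ∅∪∅=∅
  n3('bdb'): parent n2 fail=0; on 'b' 0 → fail=1;  out {0}∪∅={0}
  n6('acd'): parent n5 fail=0; on 'd' 0 → fail=0;  out ∅∪∅=∅
  n7('acdb'): parent n6 fail=0; on 'b' 0 → fail=1;  out ∅∪∅=∅
  n8('acdbc'): parent n7 fail=1; on 'c' 1→0 → fail=0;  out ∅∪∅=∅
  n9('acdbcb'): parent n8 fail=0; on 'b' 0 → fail=1;  out {1}∪∅={1}

Scan:
pos 0 'a': at 4
pos 1 'c': at 5
pos 2 'd': at 6
pos 3 'b': at 7
pos 4 'c': at 8
pos 5 'b': at 9  emit P1@[0:5]
pos 6 'b': at 1 (via fail)
pos 7 'd': at 2
pos 8 'b': at 3  emit P0@[6:8]
pos 9 'b': at 1 (via fail)
pos 10 'a': at 4 (via fail)
pos 11 'b': at 1 (via fail)
pos 12 'd': at 2
pos 13 'b': at 3  emit P0@[11:13]
pos 14 'b': at 1 (via fail)
pos 15 'd': at 2
pos 16 'b': at 3  emit P0@[14:16]
pos 17 'a': at 4 (via fail)
pos 18 'd': at 0 (via fail)
pos 19 'd': at 0
pos 20 'a': at 4
pos 21 'c': at 5
pos 22 'd': at 6
pos 23 'c': at 0 (via fail)
pos 24 'a': at 4
pos 25 'c': at 5
pos 26 'd': at 6
pos 27 'b': at 7
pos 28 'c': at 8
pos 29 'b': at 9  emit P1@[24:29]
pos 30 'd': at 2 (via fail)
pos 31 'd': at 0 (via fail)
pos 32 'b': at 1
pos 33 'd': at 2
pos 34 'b': at 3  emit P0@[32:34]
pos 35 'b': at 1 (via fail)
pos 36 'd': at 2
pos 37 'b': at 3  emit P0@[35:37]
pos 38 'b': at 1 (via fail)
pos 39 'b': at 1 (via fail)
pos 40 'd': at 2
pos 41 'a': at 4 (via fail)
pos 42 'c': at 5
pos 43 'a': at 4 (via fail)
pos 44 'c': at 5
pos 45 'd': at 6
pos 46 'b': at 7
pos 47 'c': at 8
pos 48 'b': at 9  emit P1@[43:48]
pos 49 'a': at 4 (via fail)
pos 50 'c': at 5
pos 51 'd': at 6
pos 52 'b': at 7
pos 53 'c': at 8
pos 54 'b': at 9  emit P1@[49:54]
pos 55 'b': at 1 (via fail)
pos 56 'a': at 4 (via fail)
pos 57 'c': at 5
pos 58 'd': at 6
pos 59 'b': at 7
pos 60 'c': at 8
pos 61 'b': at 9  emit P1@[56:61]
pos 62 'b': at 1 (via fail)
pos 63 'a': at 4 (via fail)
pos 64 'a': at 4 (via fail)
pos 65 'b': at 1 (via fail)
pos 66 'd': at 2
pos 67 'a': at 4 (via fail)
pos 68 'b': at 1 (via fail)
pos 69 'd': at 2
pos 70 'b': at 3  emit P0@[68:70]
pos 71 'b': at 1 (via fail)
pos 72 'a': at 4 (via fail)
pos 73 'a': at 4 (via fail)
pos 74 'a': at 4 (via fail)
pos 75 'c': at 5
pos 76 'd': at 6
pos 77 'b': at 7
pos 78 'c': at 8
pos 79 'b': at 9  emit P1@[74:79]

Matches: [[5,1],[8,0],[13,0],[16,0],[29,1],[34,0],[37,0],[48,1],[54,1],[61,1],[70,0],[79,1]]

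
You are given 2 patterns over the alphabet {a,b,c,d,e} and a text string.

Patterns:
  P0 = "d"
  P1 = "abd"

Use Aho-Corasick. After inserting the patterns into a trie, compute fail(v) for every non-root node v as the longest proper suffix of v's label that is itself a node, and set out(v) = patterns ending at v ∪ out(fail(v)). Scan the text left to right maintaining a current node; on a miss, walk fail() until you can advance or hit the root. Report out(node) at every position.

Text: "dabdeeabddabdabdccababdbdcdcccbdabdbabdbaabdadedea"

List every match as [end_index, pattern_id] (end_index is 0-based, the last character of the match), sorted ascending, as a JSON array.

Build:
Trie (insert patterns):
  n0 'ε': a→2 d→1
  n1 'd': ·  ←P0
  n2 'a': b→3
  n3 'ab': d→4
  n4 'abd': ·  ←P1

BFS fail/out derivation:
  fail(1) 'd': from fail(0)=0 chase 'd': 0 ⇒ 0;  out={0}∪out(0)={0}
  fail(2) 'a': from fail(0)=0 chase 'a': 0 ⇒ 0;  out=∅∪out(0)=∅
  fail(3) 'ab': from fail(2)=0 chase 'b': 0 ⇒ 0;  out=∅∪out(0)=∅
  fail(4) 'abd': from fail(3)=0 chase 'd': 0 ⇒ 1;  out={1}∪out(1)={0,1}

Scan:
[0] read 'd'  n0⇒n1  → match P0@[0:0]
[1] read 'a'  n1⇒n2 (fail-walked)
[2] read 'b'  n2⇒n3
[3] read 'd'  n3⇒n4  → match P0@[3:3],P1@[1:3]
[4] read 'e'  n4⇒n0 (fail-walked)
[5] read 'e'  n0⇒n0
[6] read 'a'  n0⇒n2
[7] read 'b'  n2⇒n3
[8] read 'd'  n3⇒n4  → match P0@[8:8],P1@[6:8]
[9] read 'd'  n4⇒n1 (fail-walked)  → match P0@[9:9]
[10] read 'a'  n1⇒n2 (fail-walked)
[11] read 'b'  n2⇒n3
[12] read 'd'  n3⇒n4  → match P0@[12:12],P1@[10:12]
[13] read 'a'  n4⇒n2 (fail-walked)
[14] read 'b'  n2⇒n3
[15] read 'd'  n3⇒n4  → match P0@[15:15],P1@[13:15]
[16] read 'c'  n4⇒n0 (fail-walked)
[17] read 'c'  n0⇒n0
[18] read 'a'  n0⇒n2
[19] read 'b'  n2⇒n3
[20] read 'a'  n3⇒n2 (fail-walked)
[21] read 'b'  n2⇒n3
[22] read 'd'  n3⇒n4  → match P0@[22:22],P1@[20:22]
[23] read 'b'  n4⇒n0 (fail-walked)
[24] read 'd'  n0⇒n1  → match P0@[24:24]
[25] read 'c'  n1⇒n0 (fail-walked)
[26] read 'd'  n0⇒n1  → match P0@[26:26]
[27] read 'c'  n1⇒n0 (fail-walked)
[28] read 'c'  n0⇒n0
[29] read 'c'  n0⇒n0
[30] read 'b'  n0⇒n0
[31] read 'd'  n0⇒n1  → match P0@[31:31]
[32] read 'a'  n1⇒n2 (fail-walked)
[33] read 'b'  n2⇒n3
[34] read 'd'  n3⇒n4  → match P0@[34:34],P1@[32:34]
[35] read 'b'  n4⇒n0 (fail-walked)
[36] read 'a'  n0⇒n2
[37] read 'b'  n2⇒n3
[38] read 'd'  n3⇒n4  → match P0@[38:38],P1@[36:38]
[39] read 'b'  n4⇒n0 (fail-walked)
[40] read 'a'  n0⇒n2
[41] read 'a'  n2⇒n2 (fail-walked)
[42] read 'b'  n2⇒n3
[43] read 'd'  n3⇒n4  → match P0@[43:43],P1@[41:43]
[44] read 'a'  n4⇒n2 (fail-walked)
[45] read 'd'  n2⇒n1 (fail-walked)  → match P0@[45:45]
[46] read 'e'  n1⇒n0 (fail-walked)
[47] read 'd'  n0⇒n1  → match P0@[47:47]
[48] read 'e'  n1⇒n0 (fail-walked)
[49] read 'a'  n0⇒n2

Matches: [[0,0],[3,0],[3,1],[8,0],[8,1],[9,0],[12,0],[12,1],[15,0],[15,1],[22,0],[22,1],[24,0],[26,0],[31,0],[34,0],[34,1],[38,0],[38,1],[43,0],[43,1],[45,0],[47,0]]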